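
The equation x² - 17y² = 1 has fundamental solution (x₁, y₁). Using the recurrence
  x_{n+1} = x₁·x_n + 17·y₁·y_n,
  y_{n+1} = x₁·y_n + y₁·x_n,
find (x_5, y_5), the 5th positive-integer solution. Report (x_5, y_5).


Step 1: Find the fundamental solution (x₁, y₁) of x² - 17y² = 1.
  Expand √17 as a continued fraction. a₀ = ⌊√17⌋ = 4; iterate m_{k+1} = d_k·a_k − m_k, d_{k+1} = (17 − m_{k+1}²)/d_k, a_{k+1} = ⌊(a₀ + m_{k+1})/d_{k+1}⌋ (starting m₀ = 0, d₀ = 1), with convergents p_k = a_k·p_{k-1} + p_{k-2}, q_k = a_k·q_{k-1} + q_{k-2} (p₋₁ = 1, q₋₁ = 0):
  k = 0: a₀ = 4; p₀/q₀ = 4/1; p₀² − 17·q₀² = 16 − 17 = -1.
  k = 1: m = 4, d = 1, a = ⌊(4 + 4)/1⌋ = 8; p/q = (8·4 + 1)/(8·1 + 0) = 33/8; p² − 17·q² = 1089 − 1088 = 1.
  The first convergent with p² − 17·q² = 1 gives the fundamental solution (x₁, y₁) = (33, 8).
Step 2: Apply the recurrence (x_{n+1}, y_{n+1}) = (x₁x_n + 17y₁y_n, x₁y_n + y₁x_n) repeatedly.
  From (x_1, y_1) = (33, 8): x_2 = 33·33 + 17·8·8 = 2177; y_2 = 33·8 + 8·33 = 528.
  From (x_2, y_2) = (2177, 528): x_3 = 33·2177 + 17·8·528 = 143649; y_3 = 33·528 + 8·2177 = 34840.
  From (x_3, y_3) = (143649, 34840): x_4 = 33·143649 + 17·8·34840 = 9478657; y_4 = 33·34840 + 8·143649 = 2298912.
  From (x_4, y_4) = (9478657, 2298912): x_5 = 33·9478657 + 17·8·2298912 = 625447713; y_5 = 33·2298912 + 8·9478657 = 151693352.
Step 3: Verify x_5² - 17·y_5² = 391184841696930369 - 391184841696930368 = 1 (should be 1). ✓

(x_1, y_1) = (33, 8); (x_5, y_5) = (625447713, 151693352).


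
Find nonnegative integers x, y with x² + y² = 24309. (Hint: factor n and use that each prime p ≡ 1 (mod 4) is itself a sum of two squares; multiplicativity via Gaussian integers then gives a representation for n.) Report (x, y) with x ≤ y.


Step 1: Factor n = 24309 = 3^2 · 37 · 73.
Step 2: Check the mod-4 condition on each prime factor: 3 ≡ 3 (mod 4), exponent 2 (must be even); 37 ≡ 1 (mod 4), exponent 1; 73 ≡ 1 (mod 4), exponent 1.
All primes ≡ 3 (mod 4) appear to even exponent (or don't appear), so by the two-squares theorem n IS expressible as a sum of two squares.
Step 3: Build a representation. Group n = k² · m with k = 3 and m = 37 · 73 = 2701 (a product of primes ≡ 1 (mod 4)); a representation of m scales to one of n via (k·x)² + (k·y)² = k²(x² + y²). Each prime p ≡ 1 (mod 4) is itself a sum of two squares; find a² by testing p − a² for a perfect square:
  37: 37 − 1² = 36 = 6² ⇒ 37 = 1² + 6².
  73: 73 − 1² = 72, 73 − 2² = 69, 73 − 3² = 64 = 8² ⇒ 73 = 3² + 8².
  Combine using the Brahmagupta–Fibonacci identity (a² + b²)(c² + d²) = (ac − bd)² + (ad + bc)² = (ac + bd)² + (ad − bc)²:
  37 · 73 = 2701: from (1² + 6²)(3² + 8²), take (1·3 − 6·8, 1·8 + 6·3) = (3 − 48, 8 + 18) = (-45, 26); dropping signs (only squares matter) gives (45, 26); check 45² + 26² = 2025 + 676 = 2701 ✓.
  Scale by k = 3: (3·45, 3·26) = (135, 78).
Step 4: Order so x ≤ y and verify: 78² + 135² = 6084 + 18225 = 24309 = n. ✓

n = 24309 = 78² + 135² (one valid representation with x ≤ y).


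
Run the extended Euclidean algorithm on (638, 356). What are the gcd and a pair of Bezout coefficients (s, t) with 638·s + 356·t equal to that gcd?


Euclidean algorithm on (638, 356) — divide until remainder is 0:
  638 = 1 · 356 + 282
  356 = 1 · 282 + 74
  282 = 3 · 74 + 60
  74 = 1 · 60 + 14
  60 = 4 · 14 + 4
  14 = 3 · 4 + 2
  4 = 2 · 2 + 0
gcd(638, 356) = 2.
Track Bezout coefficients alongside the remainders: start with r₀ = 638 = a·1 + b·0 (s = 1, t = 0) and r₁ = 356 = a·0 + b·1 (s = 0, t = 1); each new remainder r_{k+1} = r_{k-1} − q_k·r_k inherits s_{k+1} = s_{k-1} − q_k·s_k, t_{k+1} = t_{k-1} − q_k·t_k, so r_k = a·s_k + b·t_k at every step:
  q = 1: r = 282, s = 1 − 1·0 = 1, t = 0 − 1·1 = -1  (check: 638·1 + 356·(-1) = 282)
  q = 1: r = 74, s = 0 − 1·1 = -1, t = 1 − 1·(-1) = 2  (check: 638·(-1) + 356·2 = 74)
  q = 3: r = 60, s = 1 − 3·(-1) = 4, t = -1 − 3·2 = -7  (check: 638·4 + 356·(-7) = 60)
  q = 1: r = 14, s = -1 − 1·4 = -5, t = 2 − 1·(-7) = 9  (check: 638·(-5) + 356·9 = 14)
  q = 4: r = 4, s = 4 − 4·(-5) = 24, t = -7 − 4·9 = -43  (check: 638·24 + 356·(-43) = 4)
  q = 3: r = 2, s = -5 − 3·24 = -77, t = 9 − 3·(-43) = 138  (check: 638·(-77) + 356·138 = 2)
The row with r = 2 (the gcd) gives the Bezout coefficients s = -77, t = 138.
Result: 638 · (-77) + 356 · (138) = 2.

gcd(638, 356) = 2; s = -77, t = 138 (check: 638·(-77) + 356·138 = 2).


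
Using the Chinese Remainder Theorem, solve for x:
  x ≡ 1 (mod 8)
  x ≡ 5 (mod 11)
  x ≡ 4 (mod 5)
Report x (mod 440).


Moduli 8, 11, 5 are pairwise coprime; by CRT there is a unique solution modulo M = 8 · 11 · 5 = 440.
Solve pairwise, accumulating the modulus:
  Start with x ≡ 1 (mod 8).
  Combine with x ≡ 5 (mod 11): since gcd(8, 11) = 1, we get a unique residue mod 88.
    Write x = 1 + 8·t and substitute into x ≡ 5 (mod 11): 8·t ≡ 5 − 1 = 4 (mod 11).
    The inverse of 8 mod 11 is 7 (since 8·7 = 56 = 5·11 + 1), so t ≡ 7·4 = 28 ≡ 6 (mod 11).
    Then x = 1 + 8·6 = 49, valid modulo lcm(8, 11) = 88: x ≡ 49 (mod 88).
  Combine with x ≡ 4 (mod 5): since gcd(88, 5) = 1, we get a unique residue mod 440.
    Write x = 49 + 88·t and substitute into x ≡ 4 (mod 5): 88·t ≡ 4 − 49 = -45 (mod 5).
    Reduce coefficients mod 5: 3·t ≡ 0 (mod 5).
    The inverse of 3 mod 5 is 2 (since 3·2 = 6 = 1·5 + 1), so t ≡ 2·0 = 0 ≡ 0 (mod 5).
    Then x = 49 + 88·0 = 49, valid modulo lcm(88, 5) = 440: x ≡ 49 (mod 440).
Verify: 49 mod 8 = 1 ✓, 49 mod 11 = 5 ✓, 49 mod 5 = 4 ✓.

x ≡ 49 (mod 440).


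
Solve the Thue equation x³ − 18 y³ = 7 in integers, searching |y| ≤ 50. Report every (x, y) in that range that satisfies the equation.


The equation is x³ - 18y³ = 7. For fixed y, x³ = 18·y³ + 7, so a solution requires the RHS to be a perfect cube.
Strategy: iterate y from -50 to 50, compute RHS = 18·y³ + 7, and check whether it is a (positive or negative) perfect cube.
Check small values of y:
  y = 0: RHS = 7 is not a perfect cube.
  y = 1: RHS = 25 is not a perfect cube.
  y = -1: RHS = -11 is not a perfect cube.
  y = 2: RHS = 151 is not a perfect cube.
  y = -2: RHS = -137 is not a perfect cube.
  y = 3: RHS = 493 is not a perfect cube.
  y = -3: RHS = -479 is not a perfect cube.
Continuing the search up to |y| = 50 finds no solutions either.
No (x, y) in the scanned range satisfies the equation.

No integer solutions with |y| ≤ 50.


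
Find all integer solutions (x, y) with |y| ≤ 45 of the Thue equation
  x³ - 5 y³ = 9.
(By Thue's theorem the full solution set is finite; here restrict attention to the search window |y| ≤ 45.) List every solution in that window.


The equation is x³ - 5y³ = 9. For fixed y, x³ = 5·y³ + 9, so a solution requires the RHS to be a perfect cube.
Strategy: iterate y from -45 to 45, compute RHS = 5·y³ + 9, and check whether it is a (positive or negative) perfect cube.
Check small values of y:
  y = 0: RHS = 9 is not a perfect cube.
  y = 1: RHS = 14 is not a perfect cube.
  y = -1: RHS = 4 is not a perfect cube.
  y = 2: RHS = 49 is not a perfect cube.
  y = -2: RHS = -31 is not a perfect cube.
  y = 3: RHS = 144 is not a perfect cube.
  y = -3: RHS = -126 is not a perfect cube.
Continuing the search up to |y| = 45 finds no solutions either.
No (x, y) in the scanned range satisfies the equation.

No integer solutions with |y| ≤ 45.


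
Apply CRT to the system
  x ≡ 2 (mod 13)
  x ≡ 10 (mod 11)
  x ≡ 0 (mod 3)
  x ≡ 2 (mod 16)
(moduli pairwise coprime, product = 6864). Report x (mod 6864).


Product of moduli M = 13 · 11 · 3 · 16 = 6864.
Merge one congruence at a time:
  Start: x ≡ 2 (mod 13).
  Combine with x ≡ 10 (mod 11); new modulus lcm = 143.
    Write x = 2 + 13·t and substitute into x ≡ 10 (mod 11): 13·t ≡ 10 − 2 = 8 (mod 11).
    Reduce coefficients mod 11: 2·t ≡ 8 (mod 11).
    The inverse of 2 mod 11 is 6 (since 2·6 = 12 = 1·11 + 1), so t ≡ 6·8 = 48 ≡ 4 (mod 11).
    Then x = 2 + 13·4 = 54, valid modulo lcm(13, 11) = 143: x ≡ 54 (mod 143).
  Combine with x ≡ 0 (mod 3); new modulus lcm = 429.
    Write x = 54 + 143·t and substitute into x ≡ 0 (mod 3): 143·t ≡ 0 − 54 = -54 (mod 3).
    Reduce coefficients mod 3: 2·t ≡ 0 (mod 3).
    The inverse of 2 mod 3 is 2 (since 2·2 = 4 = 1·3 + 1), so t ≡ 2·0 = 0 ≡ 0 (mod 3).
    Then x = 54 + 143·0 = 54, valid modulo lcm(143, 3) = 429: x ≡ 54 (mod 429).
  Combine with x ≡ 2 (mod 16); new modulus lcm = 6864.
    Write x = 54 + 429·t and substitute into x ≡ 2 (mod 16): 429·t ≡ 2 − 54 = -52 (mod 16).
    Reduce coefficients mod 16: 13·t ≡ 12 (mod 16).
    The inverse of 13 mod 16 is 5 (since 13·5 = 65 = 4·16 + 1), so t ≡ 5·12 = 60 ≡ 12 (mod 16).
    Then x = 54 + 429·12 = 5202, valid modulo lcm(429, 16) = 6864: x ≡ 5202 (mod 6864).
Verify against each original: 5202 mod 13 = 2, 5202 mod 11 = 10, 5202 mod 3 = 0, 5202 mod 16 = 2.

x ≡ 5202 (mod 6864).


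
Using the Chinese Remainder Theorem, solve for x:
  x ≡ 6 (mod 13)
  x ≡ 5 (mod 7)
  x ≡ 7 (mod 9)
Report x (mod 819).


Moduli 13, 7, 9 are pairwise coprime; by CRT there is a unique solution modulo M = 13 · 7 · 9 = 819.
Solve pairwise, accumulating the modulus:
  Start with x ≡ 6 (mod 13).
  Combine with x ≡ 5 (mod 7): since gcd(13, 7) = 1, we get a unique residue mod 91.
    Write x = 6 + 13·t and substitute into x ≡ 5 (mod 7): 13·t ≡ 5 − 6 = -1 (mod 7).
    Reduce coefficients mod 7: 6·t ≡ 6 (mod 7).
    The inverse of 6 mod 7 is 6 (since 6·6 = 36 = 5·7 + 1), so t ≡ 6·6 = 36 ≡ 1 (mod 7).
    Then x = 6 + 13·1 = 19, valid modulo lcm(13, 7) = 91: x ≡ 19 (mod 91).
  Combine with x ≡ 7 (mod 9): since gcd(91, 9) = 1, we get a unique residue mod 819.
    Write x = 19 + 91·t and substitute into x ≡ 7 (mod 9): 91·t ≡ 7 − 19 = -12 (mod 9).
    Reduce coefficients mod 9: 1·t ≡ 6 (mod 9).
    So t ≡ 6 (mod 9).
    Then x = 19 + 91·6 = 565, valid modulo lcm(91, 9) = 819: x ≡ 565 (mod 819).
Verify: 565 mod 13 = 6 ✓, 565 mod 7 = 5 ✓, 565 mod 9 = 7 ✓.

x ≡ 565 (mod 819).


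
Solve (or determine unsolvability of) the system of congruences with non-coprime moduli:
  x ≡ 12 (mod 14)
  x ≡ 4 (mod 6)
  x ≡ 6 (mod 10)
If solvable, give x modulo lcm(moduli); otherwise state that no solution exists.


Moduli 14, 6, 10 are not pairwise coprime, so CRT works modulo lcm(m_i) when all pairwise compatibility conditions hold.
Pairwise compatibility: gcd(m_i, m_j) must divide a_i - a_j for every pair.
Merge one congruence at a time:
  Start: x ≡ 12 (mod 14).
  Combine with x ≡ 4 (mod 6): gcd(14, 6) = 2; 4 - 12 = -8, which IS divisible by 2, so compatible.
    Write x = 12 + 14·t and substitute into x ≡ 4 (mod 6): 14·t ≡ 4 − 12 = -8 (mod 6).
    Divide the congruence (and modulus) by g = 2: 7·t ≡ -4 (mod 3).
    Reduce coefficients mod 3: 1·t ≡ 2 (mod 3).
    So t ≡ 2 (mod 3).
    Then x = 12 + 14·2 = 40, valid modulo lcm(14, 6) = 42: x ≡ 40 (mod 42).
  Combine with x ≡ 6 (mod 10): gcd(42, 10) = 2; 6 - 40 = -34, which IS divisible by 2, so compatible.
    Write x = 40 + 42·t and substitute into x ≡ 6 (mod 10): 42·t ≡ 6 − 40 = -34 (mod 10).
    Divide the congruence (and modulus) by g = 2: 21·t ≡ -17 (mod 5).
    Reduce coefficients mod 5: 1·t ≡ 3 (mod 5).
    So t ≡ 3 (mod 5).
    Then x = 40 + 42·3 = 166, valid modulo lcm(42, 10) = 210: x ≡ 166 (mod 210).
Verify: 166 mod 14 = 12, 166 mod 6 = 4, 166 mod 10 = 6.

x ≡ 166 (mod 210).


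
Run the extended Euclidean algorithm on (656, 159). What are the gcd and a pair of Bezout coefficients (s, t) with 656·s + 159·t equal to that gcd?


Euclidean algorithm on (656, 159) — divide until remainder is 0:
  656 = 4 · 159 + 20
  159 = 7 · 20 + 19
  20 = 1 · 19 + 1
  19 = 19 · 1 + 0
gcd(656, 159) = 1.
Track Bezout coefficients alongside the remainders: start with r₀ = 656 = a·1 + b·0 (s = 1, t = 0) and r₁ = 159 = a·0 + b·1 (s = 0, t = 1); each new remainder r_{k+1} = r_{k-1} − q_k·r_k inherits s_{k+1} = s_{k-1} − q_k·s_k, t_{k+1} = t_{k-1} − q_k·t_k, so r_k = a·s_k + b·t_k at every step:
  q = 4: r = 20, s = 1 − 4·0 = 1, t = 0 − 4·1 = -4  (check: 656·1 + 159·(-4) = 20)
  q = 7: r = 19, s = 0 − 7·1 = -7, t = 1 − 7·(-4) = 29  (check: 656·(-7) + 159·29 = 19)
  q = 1: r = 1, s = 1 − 1·(-7) = 8, t = -4 − 1·29 = -33  (check: 656·8 + 159·(-33) = 1)
The row with r = 1 (the gcd) gives the Bezout coefficients s = 8, t = -33.
Result: 656 · (8) + 159 · (-33) = 1.

gcd(656, 159) = 1; s = 8, t = -33 (check: 656·8 + 159·(-33) = 1).


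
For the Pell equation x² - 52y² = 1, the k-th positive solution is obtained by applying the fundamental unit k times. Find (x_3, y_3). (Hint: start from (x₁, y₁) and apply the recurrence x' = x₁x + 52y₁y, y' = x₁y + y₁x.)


Step 1: Find the fundamental solution (x₁, y₁) of x² - 52y² = 1.
  Expand √52 as a continued fraction. a₀ = ⌊√52⌋ = 7; iterate m_{k+1} = d_k·a_k − m_k, d_{k+1} = (52 − m_{k+1}²)/d_k, a_{k+1} = ⌊(a₀ + m_{k+1})/d_{k+1}⌋ (starting m₀ = 0, d₀ = 1), with convergents p_k = a_k·p_{k-1} + p_{k-2}, q_k = a_k·q_{k-1} + q_{k-2} (p₋₁ = 1, q₋₁ = 0):
  k = 0: a₀ = 7; p₀/q₀ = 7/1; p₀² − 52·q₀² = 49 − 52 = -3.
  k = 1: m = 7, d = 3, a = ⌊(7 + 7)/3⌋ = 4; p/q = (4·7 + 1)/(4·1 + 0) = 29/4; p² − 52·q² = 841 − 832 = 9.
  k = 2: m = 5, d = 9, a = ⌊(7 + 5)/9⌋ = 1; p/q = (1·29 + 7)/(1·4 + 1) = 36/5; p² − 52·q² = 1296 − 1300 = -4.
  k = 3: m = 4, d = 4, a = ⌊(7 + 4)/4⌋ = 2; p/q = (2·36 + 29)/(2·5 + 4) = 101/14; p² − 52·q² = 10201 − 10192 = 9.
  k = 4: m = 4, d = 9, a = ⌊(7 + 4)/9⌋ = 1; p/q = (1·101 + 36)/(1·14 + 5) = 137/19; p² − 52·q² = 18769 − 18772 = -3.
  k = 5: m = 5, d = 3, a = ⌊(7 + 5)/3⌋ = 4; p/q = (4·137 + 101)/(4·19 + 14) = 649/90; p² − 52·q² = 421201 − 421200 = 1.
  The first convergent with p² − 52·q² = 1 gives the fundamental solution (x₁, y₁) = (649, 90).
Step 2: Apply the recurrence (x_{n+1}, y_{n+1}) = (x₁x_n + 52y₁y_n, x₁y_n + y₁x_n) repeatedly.
  From (x_1, y_1) = (649, 90): x_2 = 649·649 + 52·90·90 = 842401; y_2 = 649·90 + 90·649 = 116820.
  From (x_2, y_2) = (842401, 116820): x_3 = 649·842401 + 52·90·116820 = 1093435849; y_3 = 649·116820 + 90·842401 = 151632270.
Step 3: Verify x_3² - 52·y_3² = 1195601955878350801 - 1195601955878350800 = 1 (should be 1). ✓

(x_1, y_1) = (649, 90); (x_3, y_3) = (1093435849, 151632270).


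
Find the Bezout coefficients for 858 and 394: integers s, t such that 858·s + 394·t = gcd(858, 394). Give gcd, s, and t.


Euclidean algorithm on (858, 394) — divide until remainder is 0:
  858 = 2 · 394 + 70
  394 = 5 · 70 + 44
  70 = 1 · 44 + 26
  44 = 1 · 26 + 18
  26 = 1 · 18 + 8
  18 = 2 · 8 + 2
  8 = 4 · 2 + 0
gcd(858, 394) = 2.
Track Bezout coefficients alongside the remainders: start with r₀ = 858 = a·1 + b·0 (s = 1, t = 0) and r₁ = 394 = a·0 + b·1 (s = 0, t = 1); each new remainder r_{k+1} = r_{k-1} − q_k·r_k inherits s_{k+1} = s_{k-1} − q_k·s_k, t_{k+1} = t_{k-1} − q_k·t_k, so r_k = a·s_k + b·t_k at every step:
  q = 2: r = 70, s = 1 − 2·0 = 1, t = 0 − 2·1 = -2  (check: 858·1 + 394·(-2) = 70)
  q = 5: r = 44, s = 0 − 5·1 = -5, t = 1 − 5·(-2) = 11  (check: 858·(-5) + 394·11 = 44)
  q = 1: r = 26, s = 1 − 1·(-5) = 6, t = -2 − 1·11 = -13  (check: 858·6 + 394·(-13) = 26)
  q = 1: r = 18, s = -5 − 1·6 = -11, t = 11 − 1·(-13) = 24  (check: 858·(-11) + 394·24 = 18)
  q = 1: r = 8, s = 6 − 1·(-11) = 17, t = -13 − 1·24 = -37  (check: 858·17 + 394·(-37) = 8)
  q = 2: r = 2, s = -11 − 2·17 = -45, t = 24 − 2·(-37) = 98  (check: 858·(-45) + 394·98 = 2)
The row with r = 2 (the gcd) gives the Bezout coefficients s = -45, t = 98.
Result: 858 · (-45) + 394 · (98) = 2.

gcd(858, 394) = 2; s = -45, t = 98 (check: 858·(-45) + 394·98 = 2).


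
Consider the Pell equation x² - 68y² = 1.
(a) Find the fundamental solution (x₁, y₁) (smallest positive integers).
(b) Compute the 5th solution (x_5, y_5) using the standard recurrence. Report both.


Step 1: Find the fundamental solution (x₁, y₁) of x² - 68y² = 1.
  Expand √68 as a continued fraction. a₀ = ⌊√68⌋ = 8; iterate m_{k+1} = d_k·a_k − m_k, d_{k+1} = (68 − m_{k+1}²)/d_k, a_{k+1} = ⌊(a₀ + m_{k+1})/d_{k+1}⌋ (starting m₀ = 0, d₀ = 1), with convergents p_k = a_k·p_{k-1} + p_{k-2}, q_k = a_k·q_{k-1} + q_{k-2} (p₋₁ = 1, q₋₁ = 0):
  k = 0: a₀ = 8; p₀/q₀ = 8/1; p₀² − 68·q₀² = 64 − 68 = -4.
  k = 1: m = 8, d = 4, a = ⌊(8 + 8)/4⌋ = 4; p/q = (4·8 + 1)/(4·1 + 0) = 33/4; p² − 68·q² = 1089 − 1088 = 1.
  The first convergent with p² − 68·q² = 1 gives the fundamental solution (x₁, y₁) = (33, 4).
Step 2: Apply the recurrence (x_{n+1}, y_{n+1}) = (x₁x_n + 68y₁y_n, x₁y_n + y₁x_n) repeatedly.
  From (x_1, y_1) = (33, 4): x_2 = 33·33 + 68·4·4 = 2177; y_2 = 33·4 + 4·33 = 264.
  From (x_2, y_2) = (2177, 264): x_3 = 33·2177 + 68·4·264 = 143649; y_3 = 33·264 + 4·2177 = 17420.
  From (x_3, y_3) = (143649, 17420): x_4 = 33·143649 + 68·4·17420 = 9478657; y_4 = 33·17420 + 4·143649 = 1149456.
  From (x_4, y_4) = (9478657, 1149456): x_5 = 33·9478657 + 68·4·1149456 = 625447713; y_5 = 33·1149456 + 4·9478657 = 75846676.
Step 3: Verify x_5² - 68·y_5² = 391184841696930369 - 391184841696930368 = 1 (should be 1). ✓

(x_1, y_1) = (33, 4); (x_5, y_5) = (625447713, 75846676).


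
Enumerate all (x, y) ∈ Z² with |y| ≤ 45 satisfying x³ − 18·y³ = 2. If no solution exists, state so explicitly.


The equation is x³ - 18y³ = 2. For fixed y, x³ = 18·y³ + 2, so a solution requires the RHS to be a perfect cube.
Strategy: iterate y from -45 to 45, compute RHS = 18·y³ + 2, and check whether it is a (positive or negative) perfect cube.
Check small values of y:
  y = 0: RHS = 2 is not a perfect cube.
  y = 1: RHS = 20 is not a perfect cube.
  y = -1: RHS = -16 is not a perfect cube.
  y = 2: RHS = 146 is not a perfect cube.
  y = -2: RHS = -142 is not a perfect cube.
  y = 3: RHS = 488 is not a perfect cube.
  y = -3: RHS = -484 is not a perfect cube.
Continuing the search up to |y| = 45 finds no solutions either.
No (x, y) in the scanned range satisfies the equation.

No integer solutions with |y| ≤ 45.


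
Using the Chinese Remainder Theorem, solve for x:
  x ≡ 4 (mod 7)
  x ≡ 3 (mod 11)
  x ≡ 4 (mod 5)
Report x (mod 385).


Moduli 7, 11, 5 are pairwise coprime; by CRT there is a unique solution modulo M = 7 · 11 · 5 = 385.
Solve pairwise, accumulating the modulus:
  Start with x ≡ 4 (mod 7).
  Combine with x ≡ 3 (mod 11): since gcd(7, 11) = 1, we get a unique residue mod 77.
    Write x = 4 + 7·t and substitute into x ≡ 3 (mod 11): 7·t ≡ 3 − 4 = -1 (mod 11).
    Reduce coefficients mod 11: 7·t ≡ 10 (mod 11).
    The inverse of 7 mod 11 is 8 (since 7·8 = 56 = 5·11 + 1), so t ≡ 8·10 = 80 ≡ 3 (mod 11).
    Then x = 4 + 7·3 = 25, valid modulo lcm(7, 11) = 77: x ≡ 25 (mod 77).
  Combine with x ≡ 4 (mod 5): since gcd(77, 5) = 1, we get a unique residue mod 385.
    Write x = 25 + 77·t and substitute into x ≡ 4 (mod 5): 77·t ≡ 4 − 25 = -21 (mod 5).
    Reduce coefficients mod 5: 2·t ≡ 4 (mod 5).
    The inverse of 2 mod 5 is 3 (since 2·3 = 6 = 1·5 + 1), so t ≡ 3·4 = 12 ≡ 2 (mod 5).
    Then x = 25 + 77·2 = 179, valid modulo lcm(77, 5) = 385: x ≡ 179 (mod 385).
Verify: 179 mod 7 = 4 ✓, 179 mod 11 = 3 ✓, 179 mod 5 = 4 ✓.

x ≡ 179 (mod 385).


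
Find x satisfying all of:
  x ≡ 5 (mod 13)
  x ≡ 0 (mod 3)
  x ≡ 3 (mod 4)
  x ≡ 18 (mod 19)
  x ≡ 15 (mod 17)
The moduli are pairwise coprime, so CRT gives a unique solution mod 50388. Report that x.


Product of moduli M = 13 · 3 · 4 · 19 · 17 = 50388.
Merge one congruence at a time:
  Start: x ≡ 5 (mod 13).
  Combine with x ≡ 0 (mod 3); new modulus lcm = 39.
    Write x = 5 + 13·t and substitute into x ≡ 0 (mod 3): 13·t ≡ 0 − 5 = -5 (mod 3).
    Reduce coefficients mod 3: 1·t ≡ 1 (mod 3).
    So t ≡ 1 (mod 3).
    Then x = 5 + 13·1 = 18, valid modulo lcm(13, 3) = 39: x ≡ 18 (mod 39).
  Combine with x ≡ 3 (mod 4); new modulus lcm = 156.
    Write x = 18 + 39·t and substitute into x ≡ 3 (mod 4): 39·t ≡ 3 − 18 = -15 (mod 4).
    Reduce coefficients mod 4: 3·t ≡ 1 (mod 4).
    The inverse of 3 mod 4 is 3 (since 3·3 = 9 = 2·4 + 1), so t ≡ 3·1 = 3 ≡ 3 (mod 4).
    Then x = 18 + 39·3 = 135, valid modulo lcm(39, 4) = 156: x ≡ 135 (mod 156).
  Combine with x ≡ 18 (mod 19); new modulus lcm = 2964.
    Write x = 135 + 156·t and substitute into x ≡ 18 (mod 19): 156·t ≡ 18 − 135 = -117 (mod 19).
    Reduce coefficients mod 19: 4·t ≡ 16 (mod 19).
    The inverse of 4 mod 19 is 5 (since 4·5 = 20 = 1·19 + 1), so t ≡ 5·16 = 80 ≡ 4 (mod 19).
    Then x = 135 + 156·4 = 759, valid modulo lcm(156, 19) = 2964: x ≡ 759 (mod 2964).
  Combine with x ≡ 15 (mod 17); new modulus lcm = 50388.
    Write x = 759 + 2964·t and substitute into x ≡ 15 (mod 17): 2964·t ≡ 15 − 759 = -744 (mod 17).
    Reduce coefficients mod 17: 6·t ≡ 4 (mod 17).
    The inverse of 6 mod 17 is 3 (since 6·3 = 18 = 1·17 + 1), so t ≡ 3·4 = 12 ≡ 12 (mod 17).
    Then x = 759 + 2964·12 = 36327, valid modulo lcm(2964, 17) = 50388: x ≡ 36327 (mod 50388).
Verify against each original: 36327 mod 13 = 5, 36327 mod 3 = 0, 36327 mod 4 = 3, 36327 mod 19 = 18, 36327 mod 17 = 15.

x ≡ 36327 (mod 50388).


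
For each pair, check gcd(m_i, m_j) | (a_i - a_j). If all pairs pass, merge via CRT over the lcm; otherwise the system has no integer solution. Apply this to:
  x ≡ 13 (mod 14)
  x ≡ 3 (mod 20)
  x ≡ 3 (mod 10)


Moduli 14, 20, 10 are not pairwise coprime, so CRT works modulo lcm(m_i) when all pairwise compatibility conditions hold.
Pairwise compatibility: gcd(m_i, m_j) must divide a_i - a_j for every pair.
Merge one congruence at a time:
  Start: x ≡ 13 (mod 14).
  Combine with x ≡ 3 (mod 20): gcd(14, 20) = 2; 3 - 13 = -10, which IS divisible by 2, so compatible.
    Write x = 13 + 14·t and substitute into x ≡ 3 (mod 20): 14·t ≡ 3 − 13 = -10 (mod 20).
    Divide the congruence (and modulus) by g = 2: 7·t ≡ -5 (mod 10).
    Reduce coefficients mod 10: 7·t ≡ 5 (mod 10).
    The inverse of 7 mod 10 is 3 (since 7·3 = 21 = 2·10 + 1), so t ≡ 3·5 = 15 ≡ 5 (mod 10).
    Then x = 13 + 14·5 = 83, valid modulo lcm(14, 20) = 140: x ≡ 83 (mod 140).
  Combine with x ≡ 3 (mod 10): gcd(140, 10) = 10; 3 - 83 = -80, which IS divisible by 10, so compatible.
    Write x = 83 + 140·t and substitute into x ≡ 3 (mod 10): 140·t ≡ 3 − 83 = -80 (mod 10).
    Divide the congruence (and modulus) by g = 10: 14·t ≡ -8 (mod 1).
    Modulo 1 every t works; take t = 0.
    Then x = 83 + 140·0 = 83, valid modulo lcm(140, 10) = 140: x ≡ 83 (mod 140).
Verify: 83 mod 14 = 13, 83 mod 20 = 3, 83 mod 10 = 3.

x ≡ 83 (mod 140).


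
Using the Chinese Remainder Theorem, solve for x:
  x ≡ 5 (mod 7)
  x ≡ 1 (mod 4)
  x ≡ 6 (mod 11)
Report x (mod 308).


Moduli 7, 4, 11 are pairwise coprime; by CRT there is a unique solution modulo M = 7 · 4 · 11 = 308.
Solve pairwise, accumulating the modulus:
  Start with x ≡ 5 (mod 7).
  Combine with x ≡ 1 (mod 4): since gcd(7, 4) = 1, we get a unique residue mod 28.
    Write x = 5 + 7·t and substitute into x ≡ 1 (mod 4): 7·t ≡ 1 − 5 = -4 (mod 4).
    Reduce coefficients mod 4: 3·t ≡ 0 (mod 4).
    The inverse of 3 mod 4 is 3 (since 3·3 = 9 = 2·4 + 1), so t ≡ 3·0 = 0 ≡ 0 (mod 4).
    Then x = 5 + 7·0 = 5, valid modulo lcm(7, 4) = 28: x ≡ 5 (mod 28).
  Combine with x ≡ 6 (mod 11): since gcd(28, 11) = 1, we get a unique residue mod 308.
    Write x = 5 + 28·t and substitute into x ≡ 6 (mod 11): 28·t ≡ 6 − 5 = 1 (mod 11).
    Reduce coefficients mod 11: 6·t ≡ 1 (mod 11).
    The inverse of 6 mod 11 is 2 (since 6·2 = 12 = 1·11 + 1), so t ≡ 2·1 = 2 ≡ 2 (mod 11).
    Then x = 5 + 28·2 = 61, valid modulo lcm(28, 11) = 308: x ≡ 61 (mod 308).
Verify: 61 mod 7 = 5 ✓, 61 mod 4 = 1 ✓, 61 mod 11 = 6 ✓.

x ≡ 61 (mod 308).


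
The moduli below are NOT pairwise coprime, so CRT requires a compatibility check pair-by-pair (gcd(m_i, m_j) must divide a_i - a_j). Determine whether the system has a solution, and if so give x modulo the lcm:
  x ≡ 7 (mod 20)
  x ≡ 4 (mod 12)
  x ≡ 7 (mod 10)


Moduli 20, 12, 10 are not pairwise coprime, so CRT works modulo lcm(m_i) when all pairwise compatibility conditions hold.
Pairwise compatibility: gcd(m_i, m_j) must divide a_i - a_j for every pair.
Merge one congruence at a time:
  Start: x ≡ 7 (mod 20).
  Combine with x ≡ 4 (mod 12): gcd(20, 12) = 4, and 4 - 7 = -3 is NOT divisible by 4.
    ⇒ system is inconsistent (no integer solution).

No solution (the system is inconsistent).


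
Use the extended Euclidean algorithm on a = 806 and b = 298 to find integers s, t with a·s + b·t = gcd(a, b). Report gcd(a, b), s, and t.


Euclidean algorithm on (806, 298) — divide until remainder is 0:
  806 = 2 · 298 + 210
  298 = 1 · 210 + 88
  210 = 2 · 88 + 34
  88 = 2 · 34 + 20
  34 = 1 · 20 + 14
  20 = 1 · 14 + 6
  14 = 2 · 6 + 2
  6 = 3 · 2 + 0
gcd(806, 298) = 2.
Track Bezout coefficients alongside the remainders: start with r₀ = 806 = a·1 + b·0 (s = 1, t = 0) and r₁ = 298 = a·0 + b·1 (s = 0, t = 1); each new remainder r_{k+1} = r_{k-1} − q_k·r_k inherits s_{k+1} = s_{k-1} − q_k·s_k, t_{k+1} = t_{k-1} − q_k·t_k, so r_k = a·s_k + b·t_k at every step:
  q = 2: r = 210, s = 1 − 2·0 = 1, t = 0 − 2·1 = -2  (check: 806·1 + 298·(-2) = 210)
  q = 1: r = 88, s = 0 − 1·1 = -1, t = 1 − 1·(-2) = 3  (check: 806·(-1) + 298·3 = 88)
  q = 2: r = 34, s = 1 − 2·(-1) = 3, t = -2 − 2·3 = -8  (check: 806·3 + 298·(-8) = 34)
  q = 2: r = 20, s = -1 − 2·3 = -7, t = 3 − 2·(-8) = 19  (check: 806·(-7) + 298·19 = 20)
  q = 1: r = 14, s = 3 − 1·(-7) = 10, t = -8 − 1·19 = -27  (check: 806·10 + 298·(-27) = 14)
  q = 1: r = 6, s = -7 − 1·10 = -17, t = 19 − 1·(-27) = 46  (check: 806·(-17) + 298·46 = 6)
  q = 2: r = 2, s = 10 − 2·(-17) = 44, t = -27 − 2·46 = -119  (check: 806·44 + 298·(-119) = 2)
The row with r = 2 (the gcd) gives the Bezout coefficients s = 44, t = -119.
Result: 806 · (44) + 298 · (-119) = 2.

gcd(806, 298) = 2; s = 44, t = -119 (check: 806·44 + 298·(-119) = 2).


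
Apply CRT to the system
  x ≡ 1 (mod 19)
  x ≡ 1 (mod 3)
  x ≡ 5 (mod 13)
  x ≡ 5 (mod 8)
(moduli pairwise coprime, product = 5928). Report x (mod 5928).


Product of moduli M = 19 · 3 · 13 · 8 = 5928.
Merge one congruence at a time:
  Start: x ≡ 1 (mod 19).
  Combine with x ≡ 1 (mod 3); new modulus lcm = 57.
    Write x = 1 + 19·t and substitute into x ≡ 1 (mod 3): 19·t ≡ 1 − 1 = 0 (mod 3).
    Reduce coefficients mod 3: 1·t ≡ 0 (mod 3).
    So t ≡ 0 (mod 3).
    Then x = 1 + 19·0 = 1, valid modulo lcm(19, 3) = 57: x ≡ 1 (mod 57).
  Combine with x ≡ 5 (mod 13); new modulus lcm = 741.
    Write x = 1 + 57·t and substitute into x ≡ 5 (mod 13): 57·t ≡ 5 − 1 = 4 (mod 13).
    Reduce coefficients mod 13: 5·t ≡ 4 (mod 13).
    The inverse of 5 mod 13 is 8 (since 5·8 = 40 = 3·13 + 1), so t ≡ 8·4 = 32 ≡ 6 (mod 13).
    Then x = 1 + 57·6 = 343, valid modulo lcm(57, 13) = 741: x ≡ 343 (mod 741).
  Combine with x ≡ 5 (mod 8); new modulus lcm = 5928.
    Write x = 343 + 741·t and substitute into x ≡ 5 (mod 8): 741·t ≡ 5 − 343 = -338 (mod 8).
    Reduce coefficients mod 8: 5·t ≡ 6 (mod 8).
    The inverse of 5 mod 8 is 5 (since 5·5 = 25 = 3·8 + 1), so t ≡ 5·6 = 30 ≡ 6 (mod 8).
    Then x = 343 + 741·6 = 4789, valid modulo lcm(741, 8) = 5928: x ≡ 4789 (mod 5928).
Verify against each original: 4789 mod 19 = 1, 4789 mod 3 = 1, 4789 mod 13 = 5, 4789 mod 8 = 5.

x ≡ 4789 (mod 5928).


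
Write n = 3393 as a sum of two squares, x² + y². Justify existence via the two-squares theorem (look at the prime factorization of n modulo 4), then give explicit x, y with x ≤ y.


Step 1: Factor n = 3393 = 3^2 · 13 · 29.
Step 2: Check the mod-4 condition on each prime factor: 3 ≡ 3 (mod 4), exponent 2 (must be even); 13 ≡ 1 (mod 4), exponent 1; 29 ≡ 1 (mod 4), exponent 1.
All primes ≡ 3 (mod 4) appear to even exponent (or don't appear), so by the two-squares theorem n IS expressible as a sum of two squares.
Step 3: Build a representation. Group n = k² · m with k = 3 and m = 13 · 29 = 377 (a product of primes ≡ 1 (mod 4)); a representation of m scales to one of n via (k·x)² + (k·y)² = k²(x² + y²). Each prime p ≡ 1 (mod 4) is itself a sum of two squares; find a² by testing p − a² for a perfect square:
  13: 13 − 1² = 12, 13 − 2² = 9 = 3² ⇒ 13 = 2² + 3².
  29: 29 − 1² = 28, 29 − 2² = 25 = 5² ⇒ 29 = 2² + 5².
  Combine using the Brahmagupta–Fibonacci identity (a² + b²)(c² + d²) = (ac − bd)² + (ad + bc)² = (ac + bd)² + (ad − bc)²:
  13 · 29 = 377: from (2² + 3²)(2² + 5²), take (2·2 − 3·5, 2·5 + 3·2) = (4 − 15, 10 + 6) = (-11, 16); dropping signs (only squares matter) gives (11, 16); check 11² + 16² = 121 + 256 = 377 ✓.
  Scale by k = 3: (3·11, 3·16) = (33, 48).
Step 4: Order so x ≤ y and verify: 33² + 48² = 1089 + 2304 = 3393 = n. ✓

n = 3393 = 33² + 48² (one valid representation with x ≤ y).


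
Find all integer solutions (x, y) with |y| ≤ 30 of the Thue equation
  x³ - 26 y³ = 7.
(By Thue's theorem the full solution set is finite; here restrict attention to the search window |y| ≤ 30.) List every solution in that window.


The equation is x³ - 26y³ = 7. For fixed y, x³ = 26·y³ + 7, so a solution requires the RHS to be a perfect cube.
Strategy: iterate y from -30 to 30, compute RHS = 26·y³ + 7, and check whether it is a (positive or negative) perfect cube.
Check small values of y:
  y = 0: RHS = 7 is not a perfect cube.
  y = 1: RHS = 33 is not a perfect cube.
  y = -1: RHS = -19 is not a perfect cube.
  y = 2: RHS = 215 is not a perfect cube.
  y = -2: RHS = -201 is not a perfect cube.
  y = 3: RHS = 709 is not a perfect cube.
  y = -3: RHS = -695 is not a perfect cube.
Continuing the search up to |y| = 30 finds no solutions either.
No (x, y) in the scanned range satisfies the equation.

No integer solutions with |y| ≤ 30.


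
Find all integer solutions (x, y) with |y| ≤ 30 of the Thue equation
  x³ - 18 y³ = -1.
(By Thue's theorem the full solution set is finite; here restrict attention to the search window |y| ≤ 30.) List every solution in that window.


The equation is x³ - 18y³ = -1. For fixed y, x³ = 18·y³ − 1, so a solution requires the RHS to be a perfect cube.
Strategy: iterate y from -30 to 30, compute RHS = 18·y³ − 1, and check whether it is a (positive or negative) perfect cube.
Check small values of y:
  y = 0: RHS = -1 = (-1)³ ⇒ x = -1 works.
  y = 1: RHS = 17 is not a perfect cube.
  y = -1: RHS = -19 is not a perfect cube.
  y = 2: RHS = 143 is not a perfect cube.
  y = -2: RHS = -145 is not a perfect cube.
  y = 3: RHS = 485 is not a perfect cube.
  y = -3: RHS = -487 is not a perfect cube.
Continuing the search up to |y| = 30 finds no further solutions beyond those listed.
Collected solutions: (-1, 0).

Solutions (with |y| ≤ 30): (-1, 0).


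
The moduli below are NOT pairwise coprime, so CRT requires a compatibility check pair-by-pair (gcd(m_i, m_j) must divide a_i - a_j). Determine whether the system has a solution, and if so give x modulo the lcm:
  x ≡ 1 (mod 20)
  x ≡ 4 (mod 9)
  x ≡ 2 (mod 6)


Moduli 20, 9, 6 are not pairwise coprime, so CRT works modulo lcm(m_i) when all pairwise compatibility conditions hold.
Pairwise compatibility: gcd(m_i, m_j) must divide a_i - a_j for every pair.
Merge one congruence at a time:
  Start: x ≡ 1 (mod 20).
  Combine with x ≡ 4 (mod 9): gcd(20, 9) = 1; 4 - 1 = 3, which IS divisible by 1, so compatible.
    Write x = 1 + 20·t and substitute into x ≡ 4 (mod 9): 20·t ≡ 4 − 1 = 3 (mod 9).
    Reduce coefficients mod 9: 2·t ≡ 3 (mod 9).
    The inverse of 2 mod 9 is 5 (since 2·5 = 10 = 1·9 + 1), so t ≡ 5·3 = 15 ≡ 6 (mod 9).
    Then x = 1 + 20·6 = 121, valid modulo lcm(20, 9) = 180: x ≡ 121 (mod 180).
  Combine with x ≡ 2 (mod 6): gcd(180, 6) = 6, and 2 - 121 = -119 is NOT divisible by 6.
    ⇒ system is inconsistent (no integer solution).

No solution (the system is inconsistent).


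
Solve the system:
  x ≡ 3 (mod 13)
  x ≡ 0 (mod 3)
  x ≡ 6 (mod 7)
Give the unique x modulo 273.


Moduli 13, 3, 7 are pairwise coprime; by CRT there is a unique solution modulo M = 13 · 3 · 7 = 273.
Solve pairwise, accumulating the modulus:
  Start with x ≡ 3 (mod 13).
  Combine with x ≡ 0 (mod 3): since gcd(13, 3) = 1, we get a unique residue mod 39.
    Write x = 3 + 13·t and substitute into x ≡ 0 (mod 3): 13·t ≡ 0 − 3 = -3 (mod 3).
    Reduce coefficients mod 3: 1·t ≡ 0 (mod 3).
    So t ≡ 0 (mod 3).
    Then x = 3 + 13·0 = 3, valid modulo lcm(13, 3) = 39: x ≡ 3 (mod 39).
  Combine with x ≡ 6 (mod 7): since gcd(39, 7) = 1, we get a unique residue mod 273.
    Write x = 3 + 39·t and substitute into x ≡ 6 (mod 7): 39·t ≡ 6 − 3 = 3 (mod 7).
    Reduce coefficients mod 7: 4·t ≡ 3 (mod 7).
    The inverse of 4 mod 7 is 2 (since 4·2 = 8 = 1·7 + 1), so t ≡ 2·3 = 6 ≡ 6 (mod 7).
    Then x = 3 + 39·6 = 237, valid modulo lcm(39, 7) = 273: x ≡ 237 (mod 273).
Verify: 237 mod 13 = 3 ✓, 237 mod 3 = 0 ✓, 237 mod 7 = 6 ✓.

x ≡ 237 (mod 273).


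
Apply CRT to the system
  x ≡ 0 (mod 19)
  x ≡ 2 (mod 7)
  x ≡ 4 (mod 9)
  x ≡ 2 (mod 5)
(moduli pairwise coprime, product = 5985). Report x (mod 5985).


Product of moduli M = 19 · 7 · 9 · 5 = 5985.
Merge one congruence at a time:
  Start: x ≡ 0 (mod 19).
  Combine with x ≡ 2 (mod 7); new modulus lcm = 133.
    Write x = 0 + 19·t and substitute into x ≡ 2 (mod 7): 19·t ≡ 2 − 0 = 2 (mod 7).
    Reduce coefficients mod 7: 5·t ≡ 2 (mod 7).
    The inverse of 5 mod 7 is 3 (since 5·3 = 15 = 2·7 + 1), so t ≡ 3·2 = 6 ≡ 6 (mod 7).
    Then x = 0 + 19·6 = 114, valid modulo lcm(19, 7) = 133: x ≡ 114 (mod 133).
  Combine with x ≡ 4 (mod 9); new modulus lcm = 1197.
    Write x = 114 + 133·t and substitute into x ≡ 4 (mod 9): 133·t ≡ 4 − 114 = -110 (mod 9).
    Reduce coefficients mod 9: 7·t ≡ 7 (mod 9).
    The inverse of 7 mod 9 is 4 (since 7·4 = 28 = 3·9 + 1), so t ≡ 4·7 = 28 ≡ 1 (mod 9).
    Then x = 114 + 133·1 = 247, valid modulo lcm(133, 9) = 1197: x ≡ 247 (mod 1197).
  Combine with x ≡ 2 (mod 5); new modulus lcm = 5985.
    Write x = 247 + 1197·t and substitute into x ≡ 2 (mod 5): 1197·t ≡ 2 − 247 = -245 (mod 5).
    Reduce coefficients mod 5: 2·t ≡ 0 (mod 5).
    The inverse of 2 mod 5 is 3 (since 2·3 = 6 = 1·5 + 1), so t ≡ 3·0 = 0 ≡ 0 (mod 5).
    Then x = 247 + 1197·0 = 247, valid modulo lcm(1197, 5) = 5985: x ≡ 247 (mod 5985).
Verify against each original: 247 mod 19 = 0, 247 mod 7 = 2, 247 mod 9 = 4, 247 mod 5 = 2.

x ≡ 247 (mod 5985).


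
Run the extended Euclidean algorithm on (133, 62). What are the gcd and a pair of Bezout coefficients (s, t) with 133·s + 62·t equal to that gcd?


Euclidean algorithm on (133, 62) — divide until remainder is 0:
  133 = 2 · 62 + 9
  62 = 6 · 9 + 8
  9 = 1 · 8 + 1
  8 = 8 · 1 + 0
gcd(133, 62) = 1.
Track Bezout coefficients alongside the remainders: start with r₀ = 133 = a·1 + b·0 (s = 1, t = 0) and r₁ = 62 = a·0 + b·1 (s = 0, t = 1); each new remainder r_{k+1} = r_{k-1} − q_k·r_k inherits s_{k+1} = s_{k-1} − q_k·s_k, t_{k+1} = t_{k-1} − q_k·t_k, so r_k = a·s_k + b·t_k at every step:
  q = 2: r = 9, s = 1 − 2·0 = 1, t = 0 − 2·1 = -2  (check: 133·1 + 62·(-2) = 9)
  q = 6: r = 8, s = 0 − 6·1 = -6, t = 1 − 6·(-2) = 13  (check: 133·(-6) + 62·13 = 8)
  q = 1: r = 1, s = 1 − 1·(-6) = 7, t = -2 − 1·13 = -15  (check: 133·7 + 62·(-15) = 1)
The row with r = 1 (the gcd) gives the Bezout coefficients s = 7, t = -15.
Result: 133 · (7) + 62 · (-15) = 1.

gcd(133, 62) = 1; s = 7, t = -15 (check: 133·7 + 62·(-15) = 1).


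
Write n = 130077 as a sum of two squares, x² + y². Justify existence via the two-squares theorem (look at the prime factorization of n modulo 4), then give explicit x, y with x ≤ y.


Step 1: Factor n = 130077 = 3^2 · 97 · 149.
Step 2: Check the mod-4 condition on each prime factor: 3 ≡ 3 (mod 4), exponent 2 (must be even); 97 ≡ 1 (mod 4), exponent 1; 149 ≡ 1 (mod 4), exponent 1.
All primes ≡ 3 (mod 4) appear to even exponent (or don't appear), so by the two-squares theorem n IS expressible as a sum of two squares.
Step 3: Build a representation. Group n = k² · m with k = 3 and m = 97 · 149 = 14453 (a product of primes ≡ 1 (mod 4)); a representation of m scales to one of n via (k·x)² + (k·y)² = k²(x² + y²). Each prime p ≡ 1 (mod 4) is itself a sum of two squares; find a² by testing p − a² for a perfect square:
  97: 97 − 1² = 96, 97 − 2² = 93, 97 − 3² = 88, 97 − 4² = 81 = 9² ⇒ 97 = 4² + 9².
  149: 149 − 1² = 148, 149 − 2² = 145, 149 − 3² = 140, 149 − 4² = 133, 149 − 5² = 124, 149 − 6² = 113, 149 − 7² = 100 = 10² ⇒ 149 = 7² + 10².
  Combine using the Brahmagupta–Fibonacci identity (a² + b²)(c² + d²) = (ac − bd)² + (ad + bc)² = (ac + bd)² + (ad − bc)²:
  97 · 149 = 14453: from (4² + 9²)(7² + 10²), take (4·7 − 9·10, 4·10 + 9·7) = (28 − 90, 40 + 63) = (-62, 103); dropping signs (only squares matter) gives (62, 103); check 62² + 103² = 3844 + 10609 = 14453 ✓.
  Scale by k = 3: (3·62, 3·103) = (186, 309).
Step 4: Order so x ≤ y and verify: 186² + 309² = 34596 + 95481 = 130077 = n. ✓

n = 130077 = 186² + 309² (one valid representation with x ≤ y).


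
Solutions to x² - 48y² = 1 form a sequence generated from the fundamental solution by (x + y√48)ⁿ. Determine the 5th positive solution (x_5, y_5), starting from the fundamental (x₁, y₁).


Step 1: Find the fundamental solution (x₁, y₁) of x² - 48y² = 1.
  Expand √48 as a continued fraction. a₀ = ⌊√48⌋ = 6; iterate m_{k+1} = d_k·a_k − m_k, d_{k+1} = (48 − m_{k+1}²)/d_k, a_{k+1} = ⌊(a₀ + m_{k+1})/d_{k+1}⌋ (starting m₀ = 0, d₀ = 1), with convergents p_k = a_k·p_{k-1} + p_{k-2}, q_k = a_k·q_{k-1} + q_{k-2} (p₋₁ = 1, q₋₁ = 0):
  k = 0: a₀ = 6; p₀/q₀ = 6/1; p₀² − 48·q₀² = 36 − 48 = -12.
  k = 1: m = 6, d = 12, a = ⌊(6 + 6)/12⌋ = 1; p/q = (1·6 + 1)/(1·1 + 0) = 7/1; p² − 48·q² = 49 − 48 = 1.
  The first convergent with p² − 48·q² = 1 gives the fundamental solution (x₁, y₁) = (7, 1).
Step 2: Apply the recurrence (x_{n+1}, y_{n+1}) = (x₁x_n + 48y₁y_n, x₁y_n + y₁x_n) repeatedly.
  From (x_1, y_1) = (7, 1): x_2 = 7·7 + 48·1·1 = 97; y_2 = 7·1 + 1·7 = 14.
  From (x_2, y_2) = (97, 14): x_3 = 7·97 + 48·1·14 = 1351; y_3 = 7·14 + 1·97 = 195.
  From (x_3, y_3) = (1351, 195): x_4 = 7·1351 + 48·1·195 = 18817; y_4 = 7·195 + 1·1351 = 2716.
  From (x_4, y_4) = (18817, 2716): x_5 = 7·18817 + 48·1·2716 = 262087; y_5 = 7·2716 + 1·18817 = 37829.
Step 3: Verify x_5² - 48·y_5² = 68689595569 - 68689595568 = 1 (should be 1). ✓

(x_1, y_1) = (7, 1); (x_5, y_5) = (262087, 37829).


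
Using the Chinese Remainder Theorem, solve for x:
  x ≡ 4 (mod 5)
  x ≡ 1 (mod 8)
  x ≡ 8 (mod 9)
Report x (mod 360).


Moduli 5, 8, 9 are pairwise coprime; by CRT there is a unique solution modulo M = 5 · 8 · 9 = 360.
Solve pairwise, accumulating the modulus:
  Start with x ≡ 4 (mod 5).
  Combine with x ≡ 1 (mod 8): since gcd(5, 8) = 1, we get a unique residue mod 40.
    Write x = 4 + 5·t and substitute into x ≡ 1 (mod 8): 5·t ≡ 1 − 4 = -3 (mod 8).
    Reduce coefficients mod 8: 5·t ≡ 5 (mod 8).
    The inverse of 5 mod 8 is 5 (since 5·5 = 25 = 3·8 + 1), so t ≡ 5·5 = 25 ≡ 1 (mod 8).
    Then x = 4 + 5·1 = 9, valid modulo lcm(5, 8) = 40: x ≡ 9 (mod 40).
  Combine with x ≡ 8 (mod 9): since gcd(40, 9) = 1, we get a unique residue mod 360.
    Write x = 9 + 40·t and substitute into x ≡ 8 (mod 9): 40·t ≡ 8 − 9 = -1 (mod 9).
    Reduce coefficients mod 9: 4·t ≡ 8 (mod 9).
    The inverse of 4 mod 9 is 7 (since 4·7 = 28 = 3·9 + 1), so t ≡ 7·8 = 56 ≡ 2 (mod 9).
    Then x = 9 + 40·2 = 89, valid modulo lcm(40, 9) = 360: x ≡ 89 (mod 360).
Verify: 89 mod 5 = 4 ✓, 89 mod 8 = 1 ✓, 89 mod 9 = 8 ✓.

x ≡ 89 (mod 360).
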